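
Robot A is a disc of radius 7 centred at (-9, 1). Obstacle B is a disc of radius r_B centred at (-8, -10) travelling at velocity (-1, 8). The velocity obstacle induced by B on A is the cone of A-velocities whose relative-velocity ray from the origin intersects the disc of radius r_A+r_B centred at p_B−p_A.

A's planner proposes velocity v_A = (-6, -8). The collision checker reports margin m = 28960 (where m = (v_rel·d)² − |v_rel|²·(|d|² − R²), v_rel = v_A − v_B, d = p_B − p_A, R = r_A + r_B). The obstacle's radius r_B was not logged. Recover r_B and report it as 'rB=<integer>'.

m = 28960
d = (1, -11);  v_rel = (-5, -16),  |v_rel|² = 281
v_rel×d = (-5)·(-11) − (-16)·(1) = 71
since m = R²·281 − 71²:  R² = (5041 + 28960) / 281 = 121
R = √121 = 11  ⇒  r_B = 11 − 7 = 4

rB=4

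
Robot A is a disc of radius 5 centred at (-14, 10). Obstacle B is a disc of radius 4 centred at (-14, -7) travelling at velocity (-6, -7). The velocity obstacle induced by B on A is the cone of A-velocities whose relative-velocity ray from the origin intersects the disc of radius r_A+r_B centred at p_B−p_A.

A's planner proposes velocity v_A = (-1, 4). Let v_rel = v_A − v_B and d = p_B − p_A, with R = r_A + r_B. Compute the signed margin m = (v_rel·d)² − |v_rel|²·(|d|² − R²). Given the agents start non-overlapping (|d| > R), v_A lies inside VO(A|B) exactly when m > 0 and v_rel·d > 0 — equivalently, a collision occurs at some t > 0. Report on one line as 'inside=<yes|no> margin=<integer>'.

d = (0, -17),  |d|² = 289;  R = 5+4 = 9,  c = 289−9² = 208
v_rel = (5, 11),  |v_rel|² = 146;  v_rel·d = (5)·(0) + (11)·(-17) = -187
146·t² + 374·t + 208 = 0  ⇒  m = (-187)² − 146·208 = 4601
m = 4601 > 0,  v_rel·d = -187 < 0  ⇒  outside

inside=no margin=4601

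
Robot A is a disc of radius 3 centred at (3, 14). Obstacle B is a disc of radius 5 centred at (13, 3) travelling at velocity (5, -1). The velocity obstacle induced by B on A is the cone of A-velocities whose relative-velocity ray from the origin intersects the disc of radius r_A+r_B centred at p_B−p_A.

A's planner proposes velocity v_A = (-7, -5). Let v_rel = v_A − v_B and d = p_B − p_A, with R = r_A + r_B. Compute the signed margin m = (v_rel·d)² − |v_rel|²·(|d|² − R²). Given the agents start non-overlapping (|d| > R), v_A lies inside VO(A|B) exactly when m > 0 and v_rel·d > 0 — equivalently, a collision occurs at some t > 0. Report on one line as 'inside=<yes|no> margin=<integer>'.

d = (10, -11),  |d|² = 221;  R = 3+5 = 8,  c = 221−8² = 157
v_rel = (-12, -4),  |v_rel|² = 160;  v_rel·d = (-12)·(10) + (-4)·(-11) = -76
160·t² + 152·t + 157 = 0  ⇒  m = (-76)² − 160·157 = -19344
m = -19344 < 0,  v_rel·d = -76 < 0  ⇒  outside

inside=no margin=-19344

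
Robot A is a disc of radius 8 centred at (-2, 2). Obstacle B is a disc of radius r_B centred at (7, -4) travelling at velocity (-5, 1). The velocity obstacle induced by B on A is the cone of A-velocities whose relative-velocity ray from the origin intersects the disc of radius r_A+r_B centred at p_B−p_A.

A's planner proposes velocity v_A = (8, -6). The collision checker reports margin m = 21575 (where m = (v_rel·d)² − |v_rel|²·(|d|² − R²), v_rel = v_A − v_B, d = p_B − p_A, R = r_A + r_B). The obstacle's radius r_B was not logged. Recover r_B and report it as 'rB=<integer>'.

m = 21575
d = (9, -6);  v_rel = (13, -7),  |v_rel|² = 218
v_rel×d = (13)·(-6) − (-7)·(9) = -15
since m = R²·218 − (-15)²:  R² = (225 + 21575) / 218 = 100
R = √100 = 10  ⇒  r_B = 10 − 8 = 2

rB=2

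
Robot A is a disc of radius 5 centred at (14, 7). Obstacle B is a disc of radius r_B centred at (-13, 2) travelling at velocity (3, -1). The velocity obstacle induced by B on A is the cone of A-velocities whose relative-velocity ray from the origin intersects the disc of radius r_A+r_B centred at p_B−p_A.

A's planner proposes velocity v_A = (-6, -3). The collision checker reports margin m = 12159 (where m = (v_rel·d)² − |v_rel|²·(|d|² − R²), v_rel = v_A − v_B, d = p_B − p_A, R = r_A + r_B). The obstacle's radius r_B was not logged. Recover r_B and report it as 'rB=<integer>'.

m = 12159
d = (-27, -5);  v_rel = (-9, -2),  |v_rel|² = 85
v_rel×d = (-9)·(-5) − (-2)·(-27) = -9
since m = R²·85 − (-9)²:  R² = (81 + 12159) / 85 = 144
R = √144 = 12  ⇒  r_B = 12 − 5 = 7

rB=7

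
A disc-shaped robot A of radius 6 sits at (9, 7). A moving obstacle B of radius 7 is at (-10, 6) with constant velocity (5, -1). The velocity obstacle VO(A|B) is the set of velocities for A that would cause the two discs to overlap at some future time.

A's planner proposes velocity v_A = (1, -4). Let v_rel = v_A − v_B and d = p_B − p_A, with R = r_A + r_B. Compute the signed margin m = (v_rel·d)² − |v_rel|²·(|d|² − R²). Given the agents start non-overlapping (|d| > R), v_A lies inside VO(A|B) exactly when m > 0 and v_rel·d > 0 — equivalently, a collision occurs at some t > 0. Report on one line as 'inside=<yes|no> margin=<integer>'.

d = (-19, -1),  |d|² = 362;  R = 6+7 = 13,  c = 362−13² = 193
v_rel = (-4, -3),  |v_rel|² = 25;  v_rel·d = (-4)·(-19) + (-3)·(-1) = 79
25·t² − 158·t + 193 = 0  ⇒  m = 79² − 25·193 = 1416
m = 1416 > 0,  v_rel·d = 79 > 0  ⇒  inside

inside=yes margin=1416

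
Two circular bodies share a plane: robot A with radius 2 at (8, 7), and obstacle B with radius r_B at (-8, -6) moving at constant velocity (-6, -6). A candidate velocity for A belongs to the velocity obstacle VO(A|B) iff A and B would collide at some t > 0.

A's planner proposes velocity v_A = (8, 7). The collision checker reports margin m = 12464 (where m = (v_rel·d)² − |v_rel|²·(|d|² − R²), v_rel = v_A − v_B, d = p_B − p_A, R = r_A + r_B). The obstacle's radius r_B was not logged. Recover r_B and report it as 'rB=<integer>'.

m = 12464
d = (-16, -13);  v_rel = (14, 13),  |v_rel|² = 365
v_rel×d = (14)·(-13) − (13)·(-16) = 26
since m = R²·365 − 26²:  R² = (676 + 12464) / 365 = 36
R = √36 = 6  ⇒  r_B = 6 − 2 = 4

rB=4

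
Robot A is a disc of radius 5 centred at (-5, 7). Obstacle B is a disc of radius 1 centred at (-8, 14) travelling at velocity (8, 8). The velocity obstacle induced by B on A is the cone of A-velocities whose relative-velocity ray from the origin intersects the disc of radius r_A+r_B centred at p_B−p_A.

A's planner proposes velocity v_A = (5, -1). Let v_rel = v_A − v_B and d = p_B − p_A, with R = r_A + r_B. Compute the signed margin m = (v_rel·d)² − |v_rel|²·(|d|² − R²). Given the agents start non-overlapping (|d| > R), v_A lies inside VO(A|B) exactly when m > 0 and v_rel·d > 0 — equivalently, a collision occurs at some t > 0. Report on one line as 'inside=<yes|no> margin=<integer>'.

d = (-3, 7),  |d|² = 58;  R = 5+1 = 6,  c = 58−6² = 22
v_rel = (-3, -9),  |v_rel|² = 90;  v_rel·d = (-3)·(-3) + (-9)·(7) = -54
90·t² + 108·t + 22 = 0  ⇒  m = (-54)² − 90·22 = 936
m = 936 > 0,  v_rel·d = -54 < 0  ⇒  outside

inside=no margin=936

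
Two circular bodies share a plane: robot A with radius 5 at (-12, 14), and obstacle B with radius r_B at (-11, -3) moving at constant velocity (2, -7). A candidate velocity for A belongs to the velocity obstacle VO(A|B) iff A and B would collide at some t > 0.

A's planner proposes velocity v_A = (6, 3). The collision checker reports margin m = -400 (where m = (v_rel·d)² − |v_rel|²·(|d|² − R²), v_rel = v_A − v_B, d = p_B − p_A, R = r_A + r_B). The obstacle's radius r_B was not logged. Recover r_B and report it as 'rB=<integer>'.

m = -400
d = (1, -17);  v_rel = (4, 10),  |v_rel|² = 116
v_rel×d = (4)·(-17) − (10)·(1) = -78
since m = R²·116 − (-78)²:  R² = (6084 + -400) / 116 = 49
R = √49 = 7  ⇒  r_B = 7 − 5 = 2

rB=2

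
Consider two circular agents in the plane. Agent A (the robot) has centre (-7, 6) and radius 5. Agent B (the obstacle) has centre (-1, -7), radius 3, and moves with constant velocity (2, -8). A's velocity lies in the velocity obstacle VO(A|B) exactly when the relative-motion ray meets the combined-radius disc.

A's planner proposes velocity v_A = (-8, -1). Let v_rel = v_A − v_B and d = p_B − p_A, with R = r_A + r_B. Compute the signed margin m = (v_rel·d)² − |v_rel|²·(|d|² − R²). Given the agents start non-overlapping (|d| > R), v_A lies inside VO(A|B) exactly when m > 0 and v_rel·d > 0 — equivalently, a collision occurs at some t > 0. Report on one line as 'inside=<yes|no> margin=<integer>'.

d = (6, -13),  |d|² = 205;  R = 5+3 = 8,  c = 205−8² = 141
v_rel = (-10, 7),  |v_rel|² = 149;  v_rel·d = (-10)·(6) + (7)·(-13) = -151
149·t² + 302·t + 141 = 0  ⇒  m = (-151)² − 149·141 = 1792
m = 1792 > 0,  v_rel·d = -151 < 0  ⇒  outside

inside=no margin=1792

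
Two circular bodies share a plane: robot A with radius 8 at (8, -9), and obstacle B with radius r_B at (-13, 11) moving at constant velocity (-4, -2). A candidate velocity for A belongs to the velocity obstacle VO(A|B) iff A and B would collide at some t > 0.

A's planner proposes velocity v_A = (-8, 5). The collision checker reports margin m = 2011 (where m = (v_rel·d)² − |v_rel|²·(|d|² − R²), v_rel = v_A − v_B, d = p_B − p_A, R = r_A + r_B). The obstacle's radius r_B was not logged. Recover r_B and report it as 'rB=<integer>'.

m = 2011
d = (-21, 20);  v_rel = (-4, 7),  |v_rel|² = 65
v_rel×d = (-4)·(20) − (7)·(-21) = 67
since m = R²·65 − 67²:  R² = (4489 + 2011) / 65 = 100
R = √100 = 10  ⇒  r_B = 10 − 8 = 2

rB=2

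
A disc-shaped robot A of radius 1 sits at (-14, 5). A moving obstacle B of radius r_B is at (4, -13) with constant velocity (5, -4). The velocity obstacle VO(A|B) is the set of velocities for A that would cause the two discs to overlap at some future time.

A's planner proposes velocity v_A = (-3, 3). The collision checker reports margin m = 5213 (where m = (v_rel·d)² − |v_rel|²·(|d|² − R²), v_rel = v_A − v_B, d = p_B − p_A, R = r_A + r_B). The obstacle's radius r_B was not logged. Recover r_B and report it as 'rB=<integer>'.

m = 5213
d = (18, -18);  v_rel = (-8, 7),  |v_rel|² = 113
v_rel×d = (-8)·(-18) − (7)·(18) = 18
since m = R²·113 − 18²:  R² = (324 + 5213) / 113 = 49
R = √49 = 7  ⇒  r_B = 7 − 1 = 6

rB=6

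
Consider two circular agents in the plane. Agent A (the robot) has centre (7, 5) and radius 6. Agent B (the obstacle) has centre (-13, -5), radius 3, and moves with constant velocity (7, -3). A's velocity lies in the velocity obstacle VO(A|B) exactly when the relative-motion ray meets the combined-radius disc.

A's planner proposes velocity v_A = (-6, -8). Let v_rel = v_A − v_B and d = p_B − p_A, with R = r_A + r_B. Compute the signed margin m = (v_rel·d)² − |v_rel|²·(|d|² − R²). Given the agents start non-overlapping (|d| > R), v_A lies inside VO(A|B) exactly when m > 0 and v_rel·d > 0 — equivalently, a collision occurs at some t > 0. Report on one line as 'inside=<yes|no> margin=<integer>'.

d = (-20, -10),  |d|² = 500;  R = 6+3 = 9,  c = 500−9² = 419
v_rel = (-13, -5),  |v_rel|² = 194;  v_rel·d = (-13)·(-20) + (-5)·(-10) = 310
194·t² − 620·t + 419 = 0  ⇒  m = 310² − 194·419 = 14814
m = 14814 > 0,  v_rel·d = 310 > 0  ⇒  inside

inside=yes margin=14814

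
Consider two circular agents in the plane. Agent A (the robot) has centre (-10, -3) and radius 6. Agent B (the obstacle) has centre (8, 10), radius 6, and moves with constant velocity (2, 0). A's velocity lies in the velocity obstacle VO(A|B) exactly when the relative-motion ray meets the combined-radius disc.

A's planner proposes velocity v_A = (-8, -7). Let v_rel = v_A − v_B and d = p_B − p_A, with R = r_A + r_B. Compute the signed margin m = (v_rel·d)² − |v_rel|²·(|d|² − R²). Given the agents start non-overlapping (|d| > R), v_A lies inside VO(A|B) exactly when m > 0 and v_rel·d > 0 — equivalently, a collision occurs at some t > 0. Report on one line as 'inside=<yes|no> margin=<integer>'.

d = (18, 13),  |d|² = 493;  R = 6+6 = 12,  c = 493−12² = 349
v_rel = (-10, -7),  |v_rel|² = 149;  v_rel·d = (-10)·(18) + (-7)·(13) = -271
149·t² + 542·t + 349 = 0  ⇒  m = (-271)² − 149·349 = 21440
m = 21440 > 0,  v_rel·d = -271 < 0  ⇒  outside

inside=no margin=21440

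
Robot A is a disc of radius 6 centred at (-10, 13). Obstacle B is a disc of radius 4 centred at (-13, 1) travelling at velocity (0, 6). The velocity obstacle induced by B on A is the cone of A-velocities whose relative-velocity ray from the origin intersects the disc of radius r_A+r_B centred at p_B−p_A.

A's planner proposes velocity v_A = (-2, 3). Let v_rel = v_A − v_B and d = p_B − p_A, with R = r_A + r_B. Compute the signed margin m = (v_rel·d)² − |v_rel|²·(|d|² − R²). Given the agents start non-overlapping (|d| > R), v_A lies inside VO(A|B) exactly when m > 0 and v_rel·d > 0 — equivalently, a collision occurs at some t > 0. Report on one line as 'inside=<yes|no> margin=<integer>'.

d = (-3, -12),  |d|² = 153;  R = 6+4 = 10,  c = 153−10² = 53
v_rel = (-2, -3),  |v_rel|² = 13;  v_rel·d = (-2)·(-3) + (-3)·(-12) = 42
13·t² − 84·t + 53 = 0  ⇒  m = 42² − 13·53 = 1075
m = 1075 > 0,  v_rel·d = 42 > 0  ⇒  inside

inside=yes margin=1075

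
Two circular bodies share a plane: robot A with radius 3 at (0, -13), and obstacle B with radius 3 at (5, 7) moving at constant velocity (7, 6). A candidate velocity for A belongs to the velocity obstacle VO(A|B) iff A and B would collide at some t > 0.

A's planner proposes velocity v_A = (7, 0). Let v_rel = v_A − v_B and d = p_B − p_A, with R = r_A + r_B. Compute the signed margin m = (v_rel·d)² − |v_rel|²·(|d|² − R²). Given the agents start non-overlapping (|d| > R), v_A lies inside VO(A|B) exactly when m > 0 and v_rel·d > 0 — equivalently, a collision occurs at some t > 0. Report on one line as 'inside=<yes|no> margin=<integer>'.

d = (5, 20),  |d|² = 425;  R = 3+3 = 6,  c = 425−6² = 389
v_rel = (0, -6),  |v_rel|² = 36;  v_rel·d = (0)·(5) + (-6)·(20) = -120
36·t² + 240·t + 389 = 0  ⇒  m = (-120)² − 36·389 = 396
m = 396 > 0,  v_rel·d = -120 < 0  ⇒  outside

inside=no margin=396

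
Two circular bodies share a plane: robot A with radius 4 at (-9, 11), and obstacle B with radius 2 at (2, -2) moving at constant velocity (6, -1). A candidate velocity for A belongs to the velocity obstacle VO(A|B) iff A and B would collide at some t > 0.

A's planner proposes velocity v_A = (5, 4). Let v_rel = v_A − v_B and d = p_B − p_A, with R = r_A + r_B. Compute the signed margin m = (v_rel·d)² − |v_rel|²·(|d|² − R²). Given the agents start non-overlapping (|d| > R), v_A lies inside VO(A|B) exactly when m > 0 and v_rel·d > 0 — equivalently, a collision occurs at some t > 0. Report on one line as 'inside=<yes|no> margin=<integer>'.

d = (11, -13),  |d|² = 290;  R = 4+2 = 6,  c = 290−6² = 254
v_rel = (-1, 5),  |v_rel|² = 26;  v_rel·d = (-1)·(11) + (5)·(-13) = -76
26·t² + 152·t + 254 = 0  ⇒  m = (-76)² − 26·254 = -828
m = -828 < 0,  v_rel·d = -76 < 0  ⇒  outside

inside=no margin=-828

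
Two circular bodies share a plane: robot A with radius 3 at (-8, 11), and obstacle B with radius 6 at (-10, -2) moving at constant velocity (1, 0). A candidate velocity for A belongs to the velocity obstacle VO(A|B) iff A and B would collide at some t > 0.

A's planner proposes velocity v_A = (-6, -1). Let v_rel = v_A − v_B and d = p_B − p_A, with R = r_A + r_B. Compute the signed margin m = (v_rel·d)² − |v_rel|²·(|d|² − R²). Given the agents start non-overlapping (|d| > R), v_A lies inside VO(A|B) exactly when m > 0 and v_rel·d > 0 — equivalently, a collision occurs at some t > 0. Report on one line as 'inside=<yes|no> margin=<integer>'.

d = (-2, -13),  |d|² = 173;  R = 3+6 = 9,  c = 173−9² = 92
v_rel = (-7, -1),  |v_rel|² = 50;  v_rel·d = (-7)·(-2) + (-1)·(-13) = 27
50·t² − 54·t + 92 = 0  ⇒  m = 27² − 50·92 = -3871
m = -3871 < 0,  v_rel·d = 27 > 0  ⇒  outside

inside=no margin=-3871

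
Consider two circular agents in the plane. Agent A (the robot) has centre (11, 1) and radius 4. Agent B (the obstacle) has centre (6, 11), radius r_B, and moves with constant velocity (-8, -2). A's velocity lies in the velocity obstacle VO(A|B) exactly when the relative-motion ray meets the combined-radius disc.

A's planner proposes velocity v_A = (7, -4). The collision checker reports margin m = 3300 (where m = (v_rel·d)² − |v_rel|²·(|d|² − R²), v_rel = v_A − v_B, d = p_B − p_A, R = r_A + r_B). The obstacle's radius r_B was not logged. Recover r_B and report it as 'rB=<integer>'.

m = 3300
d = (-5, 10);  v_rel = (15, -2),  |v_rel|² = 229
v_rel×d = (15)·(10) − (-2)·(-5) = 140
since m = R²·229 − 140²:  R² = (19600 + 3300) / 229 = 100
R = √100 = 10  ⇒  r_B = 10 − 4 = 6

rB=6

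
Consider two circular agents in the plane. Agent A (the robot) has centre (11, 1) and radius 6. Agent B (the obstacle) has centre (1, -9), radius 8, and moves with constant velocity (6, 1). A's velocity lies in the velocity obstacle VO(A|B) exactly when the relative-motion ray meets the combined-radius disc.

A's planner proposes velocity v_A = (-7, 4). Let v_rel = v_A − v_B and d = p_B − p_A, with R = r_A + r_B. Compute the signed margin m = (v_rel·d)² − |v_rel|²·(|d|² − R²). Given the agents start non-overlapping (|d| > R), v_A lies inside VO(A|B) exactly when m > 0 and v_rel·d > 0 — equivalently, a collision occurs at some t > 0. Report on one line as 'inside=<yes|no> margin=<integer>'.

d = (-10, -10),  |d|² = 200;  R = 6+8 = 14,  c = 200−14² = 4
v_rel = (-13, 3),  |v_rel|² = 178;  v_rel·d = (-13)·(-10) + (3)·(-10) = 100
178·t² − 200·t + 4 = 0  ⇒  m = 100² − 178·4 = 9288
m = 9288 > 0,  v_rel·d = 100 > 0  ⇒  inside

inside=yes margin=9288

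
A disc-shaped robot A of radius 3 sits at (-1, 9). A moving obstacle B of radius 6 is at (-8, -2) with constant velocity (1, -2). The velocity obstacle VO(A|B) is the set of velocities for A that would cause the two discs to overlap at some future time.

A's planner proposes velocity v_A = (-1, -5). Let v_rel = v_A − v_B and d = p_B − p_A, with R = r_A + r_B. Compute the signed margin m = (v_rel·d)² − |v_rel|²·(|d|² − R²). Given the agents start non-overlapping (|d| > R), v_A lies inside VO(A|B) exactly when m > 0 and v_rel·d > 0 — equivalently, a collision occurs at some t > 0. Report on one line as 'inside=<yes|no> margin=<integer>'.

d = (-7, -11),  |d|² = 170;  R = 3+6 = 9,  c = 170−9² = 89
v_rel = (-2, -3),  |v_rel|² = 13;  v_rel·d = (-2)·(-7) + (-3)·(-11) = 47
13·t² − 94·t + 89 = 0  ⇒  m = 47² − 13·89 = 1052
m = 1052 > 0,  v_rel·d = 47 > 0  ⇒  inside

inside=yes margin=1052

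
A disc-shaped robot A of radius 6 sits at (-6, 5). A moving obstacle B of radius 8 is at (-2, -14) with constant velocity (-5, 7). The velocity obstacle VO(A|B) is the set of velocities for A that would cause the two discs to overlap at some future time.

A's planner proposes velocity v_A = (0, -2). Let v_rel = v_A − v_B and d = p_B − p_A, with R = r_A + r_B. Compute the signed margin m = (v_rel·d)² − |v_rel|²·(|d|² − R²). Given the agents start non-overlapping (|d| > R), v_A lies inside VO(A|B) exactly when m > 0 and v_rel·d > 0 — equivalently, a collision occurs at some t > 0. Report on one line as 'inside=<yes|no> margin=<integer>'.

d = (4, -19),  |d|² = 377;  R = 6+8 = 14,  c = 377−14² = 181
v_rel = (5, -9),  |v_rel|² = 106;  v_rel·d = (5)·(4) + (-9)·(-19) = 191
106·t² − 382·t + 181 = 0  ⇒  m = 191² − 106·181 = 17295
m = 17295 > 0,  v_rel·d = 191 > 0  ⇒  inside

inside=yes margin=17295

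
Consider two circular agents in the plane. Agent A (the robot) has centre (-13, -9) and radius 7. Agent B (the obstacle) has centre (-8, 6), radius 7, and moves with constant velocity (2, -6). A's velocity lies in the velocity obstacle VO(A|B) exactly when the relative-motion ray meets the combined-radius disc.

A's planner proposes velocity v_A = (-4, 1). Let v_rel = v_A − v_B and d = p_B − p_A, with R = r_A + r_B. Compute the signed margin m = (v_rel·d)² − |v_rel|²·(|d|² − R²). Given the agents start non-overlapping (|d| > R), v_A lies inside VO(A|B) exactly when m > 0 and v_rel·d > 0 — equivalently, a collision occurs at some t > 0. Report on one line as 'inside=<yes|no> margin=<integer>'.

d = (5, 15),  |d|² = 250;  R = 7+7 = 14,  c = 250−14² = 54
v_rel = (-6, 7),  |v_rel|² = 85;  v_rel·d = (-6)·(5) + (7)·(15) = 75
85·t² − 150·t + 54 = 0  ⇒  m = 75² − 85·54 = 1035
m = 1035 > 0,  v_rel·d = 75 > 0  ⇒  inside

inside=yes margin=1035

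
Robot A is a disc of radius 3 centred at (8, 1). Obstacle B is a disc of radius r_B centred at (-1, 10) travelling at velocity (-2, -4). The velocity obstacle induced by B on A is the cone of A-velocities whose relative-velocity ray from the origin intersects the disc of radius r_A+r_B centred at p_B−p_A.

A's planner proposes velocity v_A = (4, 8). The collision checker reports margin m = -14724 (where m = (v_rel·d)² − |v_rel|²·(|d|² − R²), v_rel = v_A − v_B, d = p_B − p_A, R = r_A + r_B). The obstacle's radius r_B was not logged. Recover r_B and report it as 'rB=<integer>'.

m = -14724
d = (-9, 9);  v_rel = (6, 12),  |v_rel|² = 180
v_rel×d = (6)·(9) − (12)·(-9) = 162
since m = R²·180 − 162²:  R² = (26244 + -14724) / 180 = 64
R = √64 = 8  ⇒  r_B = 8 − 3 = 5

rB=5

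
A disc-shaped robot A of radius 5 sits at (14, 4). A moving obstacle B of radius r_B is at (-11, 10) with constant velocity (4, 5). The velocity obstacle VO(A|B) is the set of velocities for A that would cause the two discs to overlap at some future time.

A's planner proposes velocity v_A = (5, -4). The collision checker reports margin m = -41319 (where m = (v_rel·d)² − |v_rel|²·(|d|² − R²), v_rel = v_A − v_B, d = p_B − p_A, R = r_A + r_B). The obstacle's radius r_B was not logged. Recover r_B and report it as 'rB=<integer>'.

m = -41319
d = (-25, 6);  v_rel = (1, -9),  |v_rel|² = 82
v_rel×d = (1)·(6) − (-9)·(-25) = -219
since m = R²·82 − (-219)²:  R² = (47961 + -41319) / 82 = 81
R = √81 = 9  ⇒  r_B = 9 − 5 = 4

rB=4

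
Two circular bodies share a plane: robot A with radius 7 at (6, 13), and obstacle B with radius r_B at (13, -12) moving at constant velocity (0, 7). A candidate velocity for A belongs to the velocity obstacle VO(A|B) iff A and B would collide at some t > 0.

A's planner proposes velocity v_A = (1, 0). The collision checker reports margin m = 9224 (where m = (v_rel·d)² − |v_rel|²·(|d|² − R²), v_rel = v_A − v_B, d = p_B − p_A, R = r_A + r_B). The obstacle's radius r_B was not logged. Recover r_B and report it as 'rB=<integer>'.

m = 9224
d = (7, -25);  v_rel = (1, -7),  |v_rel|² = 50
v_rel×d = (1)·(-25) − (-7)·(7) = 24
since m = R²·50 − 24²:  R² = (576 + 9224) / 50 = 196
R = √196 = 14  ⇒  r_B = 14 − 7 = 7

rB=7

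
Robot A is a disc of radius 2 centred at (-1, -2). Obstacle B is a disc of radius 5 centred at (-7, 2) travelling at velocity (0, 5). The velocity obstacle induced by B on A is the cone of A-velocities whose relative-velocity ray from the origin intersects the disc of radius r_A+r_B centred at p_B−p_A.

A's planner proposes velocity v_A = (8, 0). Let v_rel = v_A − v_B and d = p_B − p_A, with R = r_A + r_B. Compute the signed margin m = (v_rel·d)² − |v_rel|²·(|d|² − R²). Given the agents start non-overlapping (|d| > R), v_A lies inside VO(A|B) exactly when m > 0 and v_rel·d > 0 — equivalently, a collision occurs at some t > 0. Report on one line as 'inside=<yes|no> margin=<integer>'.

d = (-6, 4),  |d|² = 52;  R = 2+5 = 7,  c = 52−7² = 3
v_rel = (8, -5),  |v_rel|² = 89;  v_rel·d = (8)·(-6) + (-5)·(4) = -68
89·t² + 136·t + 3 = 0  ⇒  m = (-68)² − 89·3 = 4357
m = 4357 > 0,  v_rel·d = -68 < 0  ⇒  outside

inside=no margin=4357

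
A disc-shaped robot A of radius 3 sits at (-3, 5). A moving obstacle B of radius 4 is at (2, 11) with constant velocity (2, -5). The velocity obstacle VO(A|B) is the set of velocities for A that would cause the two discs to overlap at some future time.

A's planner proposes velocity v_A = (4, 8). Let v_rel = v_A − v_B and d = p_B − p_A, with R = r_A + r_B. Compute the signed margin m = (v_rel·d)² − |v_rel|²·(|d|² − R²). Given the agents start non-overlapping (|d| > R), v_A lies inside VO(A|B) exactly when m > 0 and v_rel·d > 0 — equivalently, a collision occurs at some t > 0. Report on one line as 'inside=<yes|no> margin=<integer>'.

d = (5, 6),  |d|² = 61;  R = 3+4 = 7,  c = 61−7² = 12
v_rel = (2, 13),  |v_rel|² = 173;  v_rel·d = (2)·(5) + (13)·(6) = 88
173·t² − 176·t + 12 = 0  ⇒  m = 88² − 173·12 = 5668
m = 5668 > 0,  v_rel·d = 88 > 0  ⇒  inside

inside=yes margin=5668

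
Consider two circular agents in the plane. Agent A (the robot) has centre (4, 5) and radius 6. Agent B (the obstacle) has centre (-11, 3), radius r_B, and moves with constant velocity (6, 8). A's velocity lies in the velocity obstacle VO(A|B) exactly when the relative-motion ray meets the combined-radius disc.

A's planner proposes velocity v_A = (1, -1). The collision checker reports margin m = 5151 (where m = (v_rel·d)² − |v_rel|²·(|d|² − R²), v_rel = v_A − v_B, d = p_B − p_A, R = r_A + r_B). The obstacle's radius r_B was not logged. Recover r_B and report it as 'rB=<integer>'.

m = 5151
d = (-15, -2);  v_rel = (-5, -9),  |v_rel|² = 106
v_rel×d = (-5)·(-2) − (-9)·(-15) = -125
since m = R²·106 − (-125)²:  R² = (15625 + 5151) / 106 = 196
R = √196 = 14  ⇒  r_B = 14 − 6 = 8

rB=8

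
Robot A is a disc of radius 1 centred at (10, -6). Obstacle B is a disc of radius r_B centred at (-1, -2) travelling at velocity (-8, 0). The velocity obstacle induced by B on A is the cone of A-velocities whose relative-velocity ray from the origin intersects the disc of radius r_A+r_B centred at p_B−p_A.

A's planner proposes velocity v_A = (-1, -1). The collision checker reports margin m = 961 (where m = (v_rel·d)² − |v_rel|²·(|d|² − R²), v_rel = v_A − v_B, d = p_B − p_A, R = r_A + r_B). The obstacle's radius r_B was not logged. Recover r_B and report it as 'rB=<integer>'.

m = 961
d = (-11, 4);  v_rel = (7, -1),  |v_rel|² = 50
v_rel×d = (7)·(4) − (-1)·(-11) = 17
since m = R²·50 − 17²:  R² = (289 + 961) / 50 = 25
R = √25 = 5  ⇒  r_B = 5 − 1 = 4

rB=4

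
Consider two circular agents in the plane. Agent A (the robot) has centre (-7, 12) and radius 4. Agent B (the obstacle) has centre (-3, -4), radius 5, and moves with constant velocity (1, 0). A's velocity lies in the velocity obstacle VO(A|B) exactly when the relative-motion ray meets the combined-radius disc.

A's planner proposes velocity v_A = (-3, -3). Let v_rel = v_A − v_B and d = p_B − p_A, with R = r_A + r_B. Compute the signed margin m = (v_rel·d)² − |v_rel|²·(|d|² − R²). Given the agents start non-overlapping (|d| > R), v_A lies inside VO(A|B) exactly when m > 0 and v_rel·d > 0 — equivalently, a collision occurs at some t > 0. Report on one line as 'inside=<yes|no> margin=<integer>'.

d = (4, -16),  |d|² = 272;  R = 4+5 = 9,  c = 272−9² = 191
v_rel = (-4, -3),  |v_rel|² = 25;  v_rel·d = (-4)·(4) + (-3)·(-16) = 32
25·t² − 64·t + 191 = 0  ⇒  m = 32² − 25·191 = -3751
m = -3751 < 0,  v_rel·d = 32 > 0  ⇒  outside

inside=no margin=-3751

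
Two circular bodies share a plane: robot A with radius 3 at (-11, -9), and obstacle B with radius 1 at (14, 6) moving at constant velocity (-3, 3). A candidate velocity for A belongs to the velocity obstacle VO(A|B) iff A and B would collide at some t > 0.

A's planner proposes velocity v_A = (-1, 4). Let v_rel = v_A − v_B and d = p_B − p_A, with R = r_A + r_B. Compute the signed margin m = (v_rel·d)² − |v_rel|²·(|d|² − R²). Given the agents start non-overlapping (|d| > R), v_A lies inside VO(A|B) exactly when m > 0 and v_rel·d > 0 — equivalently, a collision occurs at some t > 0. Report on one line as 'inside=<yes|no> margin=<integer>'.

d = (25, 15),  |d|² = 850;  R = 3+1 = 4,  c = 850−4² = 834
v_rel = (2, 1),  |v_rel|² = 5;  v_rel·d = (2)·(25) + (1)·(15) = 65
5·t² − 130·t + 834 = 0  ⇒  m = 65² − 5·834 = 55
m = 55 > 0,  v_rel·d = 65 > 0  ⇒  inside

inside=yes margin=55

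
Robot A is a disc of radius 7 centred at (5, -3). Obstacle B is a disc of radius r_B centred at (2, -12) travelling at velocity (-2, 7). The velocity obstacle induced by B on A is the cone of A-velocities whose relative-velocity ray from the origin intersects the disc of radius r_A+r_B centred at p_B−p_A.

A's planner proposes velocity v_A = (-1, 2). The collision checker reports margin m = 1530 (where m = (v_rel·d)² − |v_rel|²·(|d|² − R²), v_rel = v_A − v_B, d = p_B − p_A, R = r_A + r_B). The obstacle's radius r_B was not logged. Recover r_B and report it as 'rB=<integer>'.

m = 1530
d = (-3, -9);  v_rel = (1, -5),  |v_rel|² = 26
v_rel×d = (1)·(-9) − (-5)·(-3) = -24
since m = R²·26 − (-24)²:  R² = (576 + 1530) / 26 = 81
R = √81 = 9  ⇒  r_B = 9 − 7 = 2

rB=2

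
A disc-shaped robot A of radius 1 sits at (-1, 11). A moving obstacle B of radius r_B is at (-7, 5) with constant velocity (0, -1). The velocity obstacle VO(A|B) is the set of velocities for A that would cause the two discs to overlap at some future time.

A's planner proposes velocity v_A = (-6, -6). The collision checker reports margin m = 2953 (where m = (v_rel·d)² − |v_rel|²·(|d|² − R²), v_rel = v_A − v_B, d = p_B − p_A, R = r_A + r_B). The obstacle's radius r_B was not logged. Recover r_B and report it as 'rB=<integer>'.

m = 2953
d = (-6, -6);  v_rel = (-6, -5),  |v_rel|² = 61
v_rel×d = (-6)·(-6) − (-5)·(-6) = 6
since m = R²·61 − 6²:  R² = (36 + 2953) / 61 = 49
R = √49 = 7  ⇒  r_B = 7 − 1 = 6

rB=6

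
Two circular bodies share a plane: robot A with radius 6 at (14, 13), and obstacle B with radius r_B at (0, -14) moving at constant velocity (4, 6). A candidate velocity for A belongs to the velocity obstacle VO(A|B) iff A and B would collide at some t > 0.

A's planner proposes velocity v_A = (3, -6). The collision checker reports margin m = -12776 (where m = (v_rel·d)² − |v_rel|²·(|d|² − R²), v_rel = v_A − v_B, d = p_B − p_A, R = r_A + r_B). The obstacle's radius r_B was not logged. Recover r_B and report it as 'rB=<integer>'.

m = -12776
d = (-14, -27);  v_rel = (-1, -12),  |v_rel|² = 145
v_rel×d = (-1)·(-27) − (-12)·(-14) = -141
since m = R²·145 − (-141)²:  R² = (19881 + -12776) / 145 = 49
R = √49 = 7  ⇒  r_B = 7 − 6 = 1

rB=1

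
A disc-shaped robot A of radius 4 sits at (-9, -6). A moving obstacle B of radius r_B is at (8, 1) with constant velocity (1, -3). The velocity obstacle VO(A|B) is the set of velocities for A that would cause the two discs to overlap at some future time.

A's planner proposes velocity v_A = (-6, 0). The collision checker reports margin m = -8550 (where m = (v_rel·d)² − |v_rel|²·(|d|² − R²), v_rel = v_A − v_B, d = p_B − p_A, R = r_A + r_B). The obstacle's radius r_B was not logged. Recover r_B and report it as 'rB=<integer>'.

m = -8550
d = (17, 7);  v_rel = (-7, 3),  |v_rel|² = 58
v_rel×d = (-7)·(7) − (3)·(17) = -100
since m = R²·58 − (-100)²:  R² = (10000 + -8550) / 58 = 25
R = √25 = 5  ⇒  r_B = 5 − 4 = 1

rB=1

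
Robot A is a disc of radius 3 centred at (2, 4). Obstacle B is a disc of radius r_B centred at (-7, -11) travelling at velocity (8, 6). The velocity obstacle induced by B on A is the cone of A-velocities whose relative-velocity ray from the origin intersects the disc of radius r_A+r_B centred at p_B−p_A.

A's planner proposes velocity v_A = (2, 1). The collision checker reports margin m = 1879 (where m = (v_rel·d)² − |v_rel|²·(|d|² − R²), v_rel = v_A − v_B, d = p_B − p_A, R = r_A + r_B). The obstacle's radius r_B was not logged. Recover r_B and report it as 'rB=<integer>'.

m = 1879
d = (-9, -15);  v_rel = (-6, -5),  |v_rel|² = 61
v_rel×d = (-6)·(-15) − (-5)·(-9) = 45
since m = R²·61 − 45²:  R² = (2025 + 1879) / 61 = 64
R = √64 = 8  ⇒  r_B = 8 − 3 = 5

rB=5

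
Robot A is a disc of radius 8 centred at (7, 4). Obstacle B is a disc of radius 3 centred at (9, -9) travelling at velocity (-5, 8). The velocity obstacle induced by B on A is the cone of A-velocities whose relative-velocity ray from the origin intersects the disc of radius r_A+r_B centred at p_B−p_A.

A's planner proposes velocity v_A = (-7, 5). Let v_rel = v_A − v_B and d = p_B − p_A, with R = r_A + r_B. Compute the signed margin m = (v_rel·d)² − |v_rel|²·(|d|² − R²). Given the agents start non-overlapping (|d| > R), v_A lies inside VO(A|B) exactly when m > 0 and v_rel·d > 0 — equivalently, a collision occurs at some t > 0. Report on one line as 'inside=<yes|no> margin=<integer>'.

d = (2, -13),  |d|² = 173;  R = 8+3 = 11,  c = 173−11² = 52
v_rel = (-2, -3),  |v_rel|² = 13;  v_rel·d = (-2)·(2) + (-3)·(-13) = 35
13·t² − 70·t + 52 = 0  ⇒  m = 35² − 13·52 = 549
m = 549 > 0,  v_rel·d = 35 > 0  ⇒  inside

inside=yes margin=549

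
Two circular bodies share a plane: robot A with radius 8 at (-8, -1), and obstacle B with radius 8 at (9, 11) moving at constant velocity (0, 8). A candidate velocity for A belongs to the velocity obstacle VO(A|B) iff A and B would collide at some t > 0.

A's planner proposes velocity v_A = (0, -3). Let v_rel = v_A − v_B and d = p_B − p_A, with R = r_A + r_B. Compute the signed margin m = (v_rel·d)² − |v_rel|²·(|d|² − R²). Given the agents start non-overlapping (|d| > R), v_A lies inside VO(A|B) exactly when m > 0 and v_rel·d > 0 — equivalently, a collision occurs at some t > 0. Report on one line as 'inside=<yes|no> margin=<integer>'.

d = (17, 12),  |d|² = 433;  R = 8+8 = 16,  c = 433−16² = 177
v_rel = (0, -11),  |v_rel|² = 121;  v_rel·d = (0)·(17) + (-11)·(12) = -132
121·t² + 264·t + 177 = 0  ⇒  m = (-132)² − 121·177 = -3993
m = -3993 < 0,  v_rel·d = -132 < 0  ⇒  outside

inside=no margin=-3993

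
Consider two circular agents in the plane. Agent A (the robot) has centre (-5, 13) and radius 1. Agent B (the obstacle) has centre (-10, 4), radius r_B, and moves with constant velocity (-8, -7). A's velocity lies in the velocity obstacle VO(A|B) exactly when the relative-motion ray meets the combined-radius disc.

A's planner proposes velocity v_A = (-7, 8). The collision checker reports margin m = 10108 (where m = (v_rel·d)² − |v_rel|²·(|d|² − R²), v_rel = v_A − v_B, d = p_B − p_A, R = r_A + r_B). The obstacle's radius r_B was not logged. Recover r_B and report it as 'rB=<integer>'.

m = 10108
d = (-5, -9);  v_rel = (1, 15),  |v_rel|² = 226
v_rel×d = (1)·(-9) − (15)·(-5) = 66
since m = R²·226 − 66²:  R² = (4356 + 10108) / 226 = 64
R = √64 = 8  ⇒  r_B = 8 − 1 = 7

rB=7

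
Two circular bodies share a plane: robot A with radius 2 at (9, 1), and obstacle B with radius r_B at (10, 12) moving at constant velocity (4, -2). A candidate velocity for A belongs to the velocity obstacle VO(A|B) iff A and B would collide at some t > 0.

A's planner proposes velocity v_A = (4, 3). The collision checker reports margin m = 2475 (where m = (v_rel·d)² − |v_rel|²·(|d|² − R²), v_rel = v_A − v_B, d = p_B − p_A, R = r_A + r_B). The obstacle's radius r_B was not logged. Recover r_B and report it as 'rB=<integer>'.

m = 2475
d = (1, 11);  v_rel = (0, 5),  |v_rel|² = 25
v_rel×d = (0)·(11) − (5)·(1) = -5
since m = R²·25 − (-5)²:  R² = (25 + 2475) / 25 = 100
R = √100 = 10  ⇒  r_B = 10 − 2 = 8

rB=8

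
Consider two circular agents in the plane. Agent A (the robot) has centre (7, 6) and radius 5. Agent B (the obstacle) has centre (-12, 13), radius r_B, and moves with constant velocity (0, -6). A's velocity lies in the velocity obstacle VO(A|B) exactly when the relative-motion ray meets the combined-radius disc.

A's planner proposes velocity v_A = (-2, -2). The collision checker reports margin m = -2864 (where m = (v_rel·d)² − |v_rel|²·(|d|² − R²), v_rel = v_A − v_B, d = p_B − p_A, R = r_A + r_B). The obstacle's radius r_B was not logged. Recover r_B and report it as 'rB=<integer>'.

m = -2864
d = (-19, 7);  v_rel = (-2, 4),  |v_rel|² = 20
v_rel×d = (-2)·(7) − (4)·(-19) = 62
since m = R²·20 − 62²:  R² = (3844 + -2864) / 20 = 49
R = √49 = 7  ⇒  r_B = 7 − 5 = 2

rB=2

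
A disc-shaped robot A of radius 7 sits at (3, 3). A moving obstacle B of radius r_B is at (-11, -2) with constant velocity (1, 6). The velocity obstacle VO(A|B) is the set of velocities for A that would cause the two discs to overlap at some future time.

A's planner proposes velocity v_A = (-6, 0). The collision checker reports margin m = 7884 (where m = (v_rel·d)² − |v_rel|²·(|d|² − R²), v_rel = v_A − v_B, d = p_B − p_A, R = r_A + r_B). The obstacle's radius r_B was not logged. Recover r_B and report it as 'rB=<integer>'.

m = 7884
d = (-14, -5);  v_rel = (-7, -6),  |v_rel|² = 85
v_rel×d = (-7)·(-5) − (-6)·(-14) = -49
since m = R²·85 − (-49)²:  R² = (2401 + 7884) / 85 = 121
R = √121 = 11  ⇒  r_B = 11 − 7 = 4

rB=4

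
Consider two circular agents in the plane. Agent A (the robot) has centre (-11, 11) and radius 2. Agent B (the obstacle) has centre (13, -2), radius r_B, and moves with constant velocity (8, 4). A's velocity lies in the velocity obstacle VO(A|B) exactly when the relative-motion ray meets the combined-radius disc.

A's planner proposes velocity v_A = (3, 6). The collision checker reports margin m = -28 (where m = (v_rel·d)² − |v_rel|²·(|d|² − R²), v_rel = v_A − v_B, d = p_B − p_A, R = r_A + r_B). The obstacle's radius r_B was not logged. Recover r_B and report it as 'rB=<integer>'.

m = -28
d = (24, -13);  v_rel = (-5, 2),  |v_rel|² = 29
v_rel×d = (-5)·(-13) − (2)·(24) = 17
since m = R²·29 − 17²:  R² = (289 + -28) / 29 = 9
R = √9 = 3  ⇒  r_B = 3 − 2 = 1

rB=1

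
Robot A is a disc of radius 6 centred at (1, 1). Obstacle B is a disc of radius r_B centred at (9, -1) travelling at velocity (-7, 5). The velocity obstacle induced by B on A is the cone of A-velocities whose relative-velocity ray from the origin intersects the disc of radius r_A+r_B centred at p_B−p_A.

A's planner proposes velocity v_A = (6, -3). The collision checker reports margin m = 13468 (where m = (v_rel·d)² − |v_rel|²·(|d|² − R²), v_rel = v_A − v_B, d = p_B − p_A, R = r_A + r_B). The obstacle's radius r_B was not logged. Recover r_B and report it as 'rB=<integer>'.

m = 13468
d = (8, -2);  v_rel = (13, -8),  |v_rel|² = 233
v_rel×d = (13)·(-2) − (-8)·(8) = 38
since m = R²·233 − 38²:  R² = (1444 + 13468) / 233 = 64
R = √64 = 8  ⇒  r_B = 8 − 6 = 2

rB=2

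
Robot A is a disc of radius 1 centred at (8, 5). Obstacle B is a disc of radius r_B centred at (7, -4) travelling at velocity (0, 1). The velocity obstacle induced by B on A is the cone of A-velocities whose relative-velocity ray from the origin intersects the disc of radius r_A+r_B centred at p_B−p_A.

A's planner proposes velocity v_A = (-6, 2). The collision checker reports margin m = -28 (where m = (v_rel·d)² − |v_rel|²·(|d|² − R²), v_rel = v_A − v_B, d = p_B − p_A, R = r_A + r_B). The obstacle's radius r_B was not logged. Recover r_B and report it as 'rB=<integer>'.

m = -28
d = (-1, -9);  v_rel = (-6, 1),  |v_rel|² = 37
v_rel×d = (-6)·(-9) − (1)·(-1) = 55
since m = R²·37 − 55²:  R² = (3025 + -28) / 37 = 81
R = √81 = 9  ⇒  r_B = 9 − 1 = 8

rB=8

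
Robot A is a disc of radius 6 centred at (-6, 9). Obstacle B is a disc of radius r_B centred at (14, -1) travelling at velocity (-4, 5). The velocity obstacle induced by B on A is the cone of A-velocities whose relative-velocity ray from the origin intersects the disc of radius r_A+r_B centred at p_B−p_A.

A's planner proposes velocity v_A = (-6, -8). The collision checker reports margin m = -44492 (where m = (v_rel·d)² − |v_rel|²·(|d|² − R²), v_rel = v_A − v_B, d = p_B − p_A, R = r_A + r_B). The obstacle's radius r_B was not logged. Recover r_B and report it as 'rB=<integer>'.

m = -44492
d = (20, -10);  v_rel = (-2, -13),  |v_rel|² = 173
v_rel×d = (-2)·(-10) − (-13)·(20) = 280
since m = R²·173 − 280²:  R² = (78400 + -44492) / 173 = 196
R = √196 = 14  ⇒  r_B = 14 − 6 = 8

rB=8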